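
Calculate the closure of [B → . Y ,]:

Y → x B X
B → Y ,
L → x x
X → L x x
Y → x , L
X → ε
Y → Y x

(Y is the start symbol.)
Start with: [B → . Y ,]
  [B → . Y ,] has the dot before Y: add [Y → . x B X], [Y → . x , L], [Y → . Y x]
No further items can be added.

CLOSURE = { [B → . Y ,], [Y → . Y x], [Y → . x , L], [Y → . x B X] }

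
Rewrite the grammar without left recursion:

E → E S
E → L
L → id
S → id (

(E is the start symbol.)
E → L E'
E' → S E'
E' → ε
L → id
S → id (

E is directly left-recursive. The standard transformation for
  A → A α₁ | ... | A α_m | β₁ | ... | β_n
is
  A  → β₁ A' | ... | β_n A'
  A' → α₁ A' | ... | α_m A' | ε

E → L becomes E → L E'
E → E S becomes E' → S E'
Add E' → ε

Productions for other non-terminals are unchanged:
  L → id
  S → id (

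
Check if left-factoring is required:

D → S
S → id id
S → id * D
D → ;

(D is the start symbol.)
Yes, S has productions with common prefix 'id'

Left-factoring is needed when two productions for the same non-terminal
share a common prefix on the right-hand side.

Productions for D:
  D → S
  D → ;
Productions for S:
  S → id id
  S → id * D

Found common prefix 'id' in productions for S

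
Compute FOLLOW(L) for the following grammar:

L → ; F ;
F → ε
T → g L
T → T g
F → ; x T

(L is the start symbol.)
To compute FOLLOW(L), find every occurrence of L on a right-hand side N → α L β: add FIRST(β) \ {ε}, and if β is empty or nullable also add FOLLOW(N). Iterate to a fixed point.

L is the start symbol, so $ ∈ FOLLOW(L).
In T → g L: L is at the end, add FOLLOW(T)

The FOLLOW sets referred to above (computed the same way, to a fixed point):
  FOLLOW(T) = { ';', 'g' }

Taking the union: FOLLOW(L) = { $, ';', 'g' }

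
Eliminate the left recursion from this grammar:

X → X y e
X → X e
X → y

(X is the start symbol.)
X → y X'
X' → y e X'
X' → e X'
X' → ε

X is directly left-recursive. The standard transformation for
  A → A α₁ | ... | A α_m | β₁ | ... | β_n
is
  A  → β₁ A' | ... | β_n A'
  A' → α₁ A' | ... | α_m A' | ε

X → y becomes X → y X'
X → X y e becomes X' → y e X'
X → X e becomes X' → e X'
Add X' → ε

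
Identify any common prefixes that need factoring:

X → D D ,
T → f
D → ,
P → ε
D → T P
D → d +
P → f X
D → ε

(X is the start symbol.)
Left-factoring is needed when two productions for the same non-terminal
share a common prefix on the right-hand side.

Productions for D:
  D → ,
  D → T P
  D → d +
  D → ε
Productions for P:
  P → ε
  P → f X

No common prefixes found.

Answer: No, left-factoring is not needed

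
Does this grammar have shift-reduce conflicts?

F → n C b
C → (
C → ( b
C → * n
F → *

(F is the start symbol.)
Yes — I4: [C → ( .] vs [C → ( . b]

A shift-reduce conflict occurs when an LR(0) state has both:
  - a complete (reduce) item [A → α .] (dot at the end), and
  - a shift item [B → β . c γ] (dot before a terminal).

Augment with F' → F and build the canonical LR(0) collection (I0 = CLOSURE({[F' → . F]}), then GOTO on every symbol after a dot until no new states appear). It has 10 states:
  I0: { [F → . *], [F → . n C b], [F' → . F] }  — shift
  I1: { [F → * .] }  — reduce
  I2: { [F' → F .] }  — accept
  I3: { [C → . ( b], [C → . (], [C → . * n], [F → n . C b] }  — shift
  I4: { [C → ( . b], [C → ( .] }  — shift, reduce
  I5: { [C → * . n] }  — shift
  I6: { [F → n C . b] }  — shift
  I7: { [F → n C b .] }  — reduce
  I8: { [C → * n .] }  — reduce
  I9: { [C → ( b .] }  — reduce

I4 contains reduce item [C → ( .] and shift item [C → ( . b] — shift-reduce conflict.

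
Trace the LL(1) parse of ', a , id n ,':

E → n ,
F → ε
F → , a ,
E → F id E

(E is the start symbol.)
LL(1) parsing maintains a stack (initially the start symbol over $) and the input. At each step: if the stack top is a terminal, match it against the current input token; if it is a non-terminal N, replace it with the RHS of M[N, lookahead] (the unique production whose predict set contains the lookahead).

Stack is shown with the top on the left.

Stack         Input           Action
------------------------------------
E $           , a , id n , $  output E → F id E
F id E $      , a , id n , $  output F → , a ,
, a , id E $  , a , id n , $  match ','
a , id E $    a , id n , $    match 'a'
, id E $      , id n , $      match ','
id E $        id n , $        match 'id'
E $           n , $           output E → n ,
n , $         n , $           match 'n'
, $           , $             match ','
$             $               accept

The string is accepted.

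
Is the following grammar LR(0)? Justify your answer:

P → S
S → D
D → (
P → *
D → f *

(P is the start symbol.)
A grammar is LR(0) if no state in the canonical LR(0) collection has:
  - both a shift item (dot before a terminal) and a complete item (shift-reduce conflict), or
  - two or more complete items (reduce-reduce conflict; the accept item [P' → P .] counts as a complete item here).

Augment with P' → P and build the canonical LR(0) collection (I0 = CLOSURE({[P' → . P]}), then GOTO on every symbol after a dot until no new states appear). It has 8 states:
  I0: { [D → . (], [D → . f *], [P → . *], [P → . S], [P' → . P], [S → . D] }  — shift
  I1: { [D → ( .] }  — reduce
  I2: { [P → * .] }  — reduce
  I3: { [S → D .] }  — reduce
  I4: { [P' → P .] }  — accept
  I5: { [P → S .] }  — reduce
  I6: { [D → f . *] }  — shift
  I7: { [D → f * .] }  — reduce

Every state is either a pure shift/goto state or contains exactly one complete item and nothing to shift — no conflicts. The grammar is LR(0).

Answer: Yes, the grammar is LR(0)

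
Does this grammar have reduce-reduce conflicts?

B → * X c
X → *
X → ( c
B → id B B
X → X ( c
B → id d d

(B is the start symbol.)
Augment with B' → B and build the canonical LR(0) collection (I0 = CLOSURE({[B' → . B]}), then GOTO on every symbol after a dot until no new states appear). It has 15 states:
  I0: { [B → . * X c], [B → . id B B], [B → . id d d], [B' → . B] }  — shift
  I1: { [B → * . X c], [X → . ( c], [X → . *], [X → . X ( c] }  — shift
  I2: { [B' → B .] }  — accept
  I3: { [B → . * X c], [B → . id B B], [B → . id d d], [B → id . B B], [B → id . d d] }  — shift
  I4: { [B → . * X c], [B → . id B B], [B → . id d d], [B → id B . B] }  — shift
  I5: { [B → id d . d] }  — shift
  I6: { [B → id d d .] }  — reduce
  I7: { [B → id B B .] }  — reduce
  I8: { [X → ( . c] }  — shift
  I9: { [X → * .] }  — reduce
  I10: { [B → * X . c], [X → X . ( c] }  — shift
  I11: { [X → X ( . c] }  — shift
  I12: { [B → * X c .] }  — reduce
  I13: { [X → X ( c .] }  — reduce
  I14: { [X → ( c .] }  — reduce

No state contains more than one complete item.

Answer: No reduce-reduce conflicts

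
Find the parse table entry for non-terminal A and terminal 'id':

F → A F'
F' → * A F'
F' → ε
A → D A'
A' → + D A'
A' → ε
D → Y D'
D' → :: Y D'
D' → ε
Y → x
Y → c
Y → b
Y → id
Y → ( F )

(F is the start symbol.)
To find M[A, 'id'], we find productions for A where 'id' is in the predict set (PREDICT(N → α) = (FIRST(α) \ {ε}) ∪ (FOLLOW(N) if α ⇒* ε)).

Relevant sets:
  FIRST(D) = { '(', 'b', 'c', 'id', 'x' }

A → D A': PREDICT = { '(', 'b', 'c', 'id', 'x' }
  'id' is in predict set, so this production goes in M[A, 'id']

M[A, 'id'] = A → D A'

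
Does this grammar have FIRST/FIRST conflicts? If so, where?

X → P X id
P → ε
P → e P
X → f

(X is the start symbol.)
Yes. X → P X id / X → f on { 'f' }

A FIRST/FIRST conflict occurs when two productions N → α and N → β for the same non-terminal have FIRST(α) ∩ FIRST(β) ≠ ∅ (with ε ∈ FIRST of a nullable right-hand side, so two nullable alternatives also conflict).

FIRST sets of the non-terminals at (or reachable through a nullable prefix from) the front of some alternative:
  FIRST(P) = { 'e', ε }
  FIRST(X) = { 'e', 'f' }

Productions for X:
  X → P X id: FIRST = { 'e', 'f' }
  X → f: FIRST = { 'f' }
Productions for P:
  P → ε: FIRST = { ε }
  P → e P: FIRST = { 'e' }

Conflict for X: X → P X id and X → f
  Overlap: { 'f' }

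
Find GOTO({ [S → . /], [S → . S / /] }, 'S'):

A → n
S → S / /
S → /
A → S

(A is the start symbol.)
{ [S → S . / /] }

GOTO(I, 'S') = CLOSURE({ [A → αX.β] : [A → α.Xβ] ∈ I, X = 'S' })

Items with dot before 'S', with the dot advanced:
  [S → . S / /] → [S → S . / /]
Closure adds nothing (no advanced item has the dot before a non-terminal).

GOTO = { [S → S . / /] }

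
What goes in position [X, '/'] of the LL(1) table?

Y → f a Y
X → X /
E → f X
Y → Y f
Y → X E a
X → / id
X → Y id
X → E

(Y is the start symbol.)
X → X /, X → / id, X → Y id

To find M[X, '/'], we find productions for X where '/' is in the predict set (PREDICT(N → α) = (FIRST(α) \ {ε}) ∪ (FOLLOW(N) if α ⇒* ε)).

Relevant sets:
  FIRST(X) = { '/', 'f' }
  FIRST(Y) = { '/', 'f' }
  FIRST(E) = { 'f' }

X → X /: PREDICT = { '/', 'f' }
  '/' is in predict set, so this production goes in M[X, '/']
X → / id: PREDICT = { '/' }
  '/' is in predict set, so this production goes in M[X, '/']
X → Y id: PREDICT = { '/', 'f' }
  '/' is in predict set, so this production goes in M[X, '/']
X → E: PREDICT = { 'f' }

M[X, '/'] = X → X /, X → / id, X → Y id  (a multiply-defined cell — the grammar is not LL(1))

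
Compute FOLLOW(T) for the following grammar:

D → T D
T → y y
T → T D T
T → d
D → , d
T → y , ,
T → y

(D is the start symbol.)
{ ',', 'd', 'y' }

In D → T D: T is followed by D, add FIRST(D) \ {ε} = { ',', 'd', 'y' }
In T → T D T: T is followed by D T, add FIRST(D T) \ {ε} = { ',', 'd', 'y' }
In T → T D T: T is at the end; this adds FOLLOW(T) to itself — nothing new

Taking the union: FOLLOW(T) = { ',', 'd', 'y' }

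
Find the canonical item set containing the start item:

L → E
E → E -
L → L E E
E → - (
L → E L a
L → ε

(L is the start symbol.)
{ [E → . - (], [E → . E -], [L → . E L a], [L → . E], [L → . L E E], [L → .], [L' → . L] }

First, augment the grammar with L' → L
I₀ = CLOSURE({ [L' → . L] }):
  [L' → . L] has the dot before L: add [L → . E], [L → . L E E], [L → . E L a], [L → .]
  [L → . E] has the dot before E: add [E → . E -], [E → . - (]
No further items can be added.

I₀ = { [E → . - (], [E → . E -], [L → . E L a], [L → . E], [L → . L E E], [L → .], [L' → . L] }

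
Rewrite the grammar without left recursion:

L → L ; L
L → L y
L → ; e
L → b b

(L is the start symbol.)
L is directly left-recursive. The standard transformation for
  A → A α₁ | ... | A α_m | β₁ | ... | β_n
is
  A  → β₁ A' | ... | β_n A'
  A' → α₁ A' | ... | α_m A' | ε

L → ; e becomes L → ; e L'
L → b b becomes L → b b L'
L → L ; L becomes L' → ; L L'
L → L y becomes L' → y L'
Add L' → ε

Resulting grammar:
L → ; e L'
L → b b L'
L' → ; L L'
L' → y L'
L' → ε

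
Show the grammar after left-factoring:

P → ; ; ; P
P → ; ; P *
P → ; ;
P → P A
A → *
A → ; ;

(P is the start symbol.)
P → ; ; P'
P' → ; P
P' → P *
P' → ε
P → P A
A → *
A → ; ;

Left-factoring transforms A → αβ₁ | αβ₂ into A → αA' and A' → β₁ | β₂
(α is the longest common prefix among the alternatives). Repeat until
no nonterminal has two alternatives with a common prefix.

Round 1: P has alternatives sharing prefix '; ;'. Introduce P': P → ; ; P'
  Add: P' → ; P
  Add: P' → P *
  Add: P' → ε

No remaining common prefixes — done.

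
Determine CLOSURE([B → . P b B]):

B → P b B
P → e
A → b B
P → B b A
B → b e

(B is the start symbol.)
To compute CLOSURE, for each item [A → α.Bβ] where B is a non-terminal, add [B → .γ] for all productions B → γ; repeat for the newly added items until nothing changes.

Start with: [B → . P b B]
  [B → . P b B] has the dot before P: add [P → . e], [P → . B b A]
  [P → . B b A] has the dot before B: add [B → . b e]
No further items can be added.

CLOSURE = { [B → . P b B], [B → . b e], [P → . B b A], [P → . e] }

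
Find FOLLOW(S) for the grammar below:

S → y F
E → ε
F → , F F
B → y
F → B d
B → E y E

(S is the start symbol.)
To compute FOLLOW(S), find every occurrence of S on a right-hand side N → α S β: add FIRST(β) \ {ε}, and if β is empty or nullable also add FOLLOW(N). Iterate to a fixed point.

S is the start symbol, so $ ∈ FOLLOW(S).
S does not occur on any right-hand side.

Taking the union: FOLLOW(S) = { $ }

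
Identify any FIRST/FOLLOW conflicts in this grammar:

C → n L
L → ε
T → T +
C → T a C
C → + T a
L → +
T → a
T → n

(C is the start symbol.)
No FIRST/FOLLOW conflicts.

Nullable non-terminals: L.

L: nullable alternative(s) L → ε; FOLLOW(L) = { $ }
  L → ε: FIRST \ {ε} = { } — this is the only nullable alternative, skip
  L → +: FIRST \ {ε} = { '+' } — disjoint from FOLLOW(L)

C, T have no nullable alternative, so no FIRST/FOLLOW check is needed there.

No FIRST/FOLLOW conflicts found.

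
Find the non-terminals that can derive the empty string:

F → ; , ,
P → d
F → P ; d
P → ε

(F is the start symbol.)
{ 'P' }

A non-terminal is nullable if it can derive ε (the empty string): either it has an ε-production, or it has a production whose right-hand side consists entirely of nullable non-terminals.

ε-productions: P → ε
So P is immediately nullable.
No further non-terminal can be added: every production for the remaining non-terminals contains a terminal or a non-nullable non-terminal.
Nullable = { 'P' }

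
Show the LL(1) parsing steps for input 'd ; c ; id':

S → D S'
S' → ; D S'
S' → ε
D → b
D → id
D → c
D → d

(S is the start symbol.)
Stack is shown with the top on the left.

Stack     Input         Action
------------------------------
S $       d ; c ; id $  output S → D S'
D S' $    d ; c ; id $  output D → d
d S' $    d ; c ; id $  match 'd'
S' $      ; c ; id $    output S' → ; D S'
; D S' $  ; c ; id $    match ';'
D S' $    c ; id $      output D → c
c S' $    c ; id $      match 'c'
S' $      ; id $        output S' → ; D S'
; D S' $  ; id $        match ';'
D S' $    id $          output D → id
id S' $   id $          match 'id'
S' $      $             output S' → ε
$         $             accept

The string is accepted.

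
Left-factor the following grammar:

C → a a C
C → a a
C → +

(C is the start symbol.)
Left-factoring transforms A → αβ₁ | αβ₂ into A → αA' and A' → β₁ | β₂
(α is the longest common prefix among the alternatives). Repeat until
no nonterminal has two alternatives with a common prefix.

Round 1: C has alternatives sharing prefix 'a a'. Introduce C': C → a a C'
  Add: C' → C
  Add: C' → ε

No remaining common prefixes — done.

Resulting grammar:
C → a a C'
C' → C
C' → ε
C → +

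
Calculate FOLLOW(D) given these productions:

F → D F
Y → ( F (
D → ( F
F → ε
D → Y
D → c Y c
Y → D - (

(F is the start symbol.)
{ $, '(', '-', 'c' }

In F → D F: D is followed by F, add FIRST(F) \ {ε} = { '(', 'c' }
  F is nullable, so also add FOLLOW(F)
In Y → D - (: D is followed by '-' '(', add FIRST('-' '(') \ {ε} = { '-' }

The FOLLOW sets referred to above (computed the same way, to a fixed point):
  FOLLOW(F) = { $, '(', '-', 'c' }

Taking the union: FOLLOW(D) = { $, '(', '-', 'c' }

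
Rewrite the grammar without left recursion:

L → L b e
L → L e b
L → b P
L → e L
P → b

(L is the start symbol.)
L is directly left-recursive. The standard transformation for
  A → A α₁ | ... | A α_m | β₁ | ... | β_n
is
  A  → β₁ A' | ... | β_n A'
  A' → α₁ A' | ... | α_m A' | ε

L → b P becomes L → b P L'
L → e L becomes L → e L L'
L → L b e becomes L' → b e L'
L → L e b becomes L' → e b L'
Add L' → ε

Productions for other non-terminals are unchanged:
  P → b

Resulting grammar:
L → b P L'
L → e L L'
L' → b e L'
L' → e b L'
L' → ε
P → b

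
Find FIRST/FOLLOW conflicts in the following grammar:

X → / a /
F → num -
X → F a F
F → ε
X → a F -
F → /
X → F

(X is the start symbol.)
No FIRST/FOLLOW conflicts.

A FIRST/FOLLOW conflict occurs when a non-terminal N has a nullable alternative N → β (β ⇒* ε) and another alternative N → α with FIRST(α) ∩ FOLLOW(N) ≠ ∅: on such a lookahead the parser cannot decide between expanding α and letting N vanish via β.

Nullable non-terminals: F, X.
FIRST sets used below: FIRST(F) = { '/', 'num', ε }

F: nullable alternative(s) F → ε; FOLLOW(F) = { $, '-', 'a' }
  F → num -: FIRST \ {ε} = { 'num' } — disjoint from FOLLOW(F)
  F → ε: FIRST \ {ε} = { } — this is the only nullable alternative, skip
  F → /: FIRST \ {ε} = { '/' } — disjoint from FOLLOW(F)

X: nullable alternative(s) X → F; FOLLOW(X) = { $ }
  X → / a /: FIRST \ {ε} = { '/' } — disjoint from FOLLOW(X)
  X → F a F: FIRST \ {ε} = { '/', 'a', 'num' } — disjoint from FOLLOW(X)
  X → a F -: FIRST \ {ε} = { 'a' } — disjoint from FOLLOW(X)
  X → F: FIRST \ {ε} = { '/', 'num' } — this is the only nullable alternative, skip

No FIRST/FOLLOW conflicts found.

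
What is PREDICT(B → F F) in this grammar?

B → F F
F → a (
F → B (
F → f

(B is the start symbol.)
{ 'a', 'f' }

PREDICT(B → F F) = (FIRST(RHS) \ {ε}) ∪ (FOLLOW(B) if ε ∈ FIRST(RHS), i.e. RHS ⇒* ε)
FIRST(F) = { 'a', 'f' }
FIRST(F F) = { 'a', 'f' }
ε ∉ FIRST(F F), so FOLLOW(B) is not added.
PREDICT(B → F F) = { 'a', 'f' }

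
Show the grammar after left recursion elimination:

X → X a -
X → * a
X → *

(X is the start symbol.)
X is directly left-recursive. The standard transformation for
  A → A α₁ | ... | A α_m | β₁ | ... | β_n
is
  A  → β₁ A' | ... | β_n A'
  A' → α₁ A' | ... | α_m A' | ε

X → * a becomes X → * a X'
X → * becomes X → * X'
X → X a - becomes X' → a - X'
Add X' → ε

Resulting grammar:
X → * a X'
X → * X'
X' → a - X'
X' → ε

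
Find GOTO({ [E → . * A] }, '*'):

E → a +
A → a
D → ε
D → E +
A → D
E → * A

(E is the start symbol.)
{ [A → . D], [A → . a], [D → . E +], [D → .], [E → * . A], [E → . * A], [E → . a +] }

GOTO(I, '*') = CLOSURE({ [A → αX.β] : [A → α.Xβ] ∈ I, X = '*' })

Items with dot before '*', with the dot advanced:
  [E → . * A] → [E → * . A]
Closure of the advanced items:
  [E → * . A] has the dot before A: add [A → . a], [A → . D]
  [A → . D] has the dot before D: add [D → .], [D → . E +]
  [D → . E +] has the dot before E: add [E → . a +], [E → . * A]

GOTO = { [A → . D], [A → . a], [D → . E +], [D → .], [E → * . A], [E → . * A], [E → . a +] }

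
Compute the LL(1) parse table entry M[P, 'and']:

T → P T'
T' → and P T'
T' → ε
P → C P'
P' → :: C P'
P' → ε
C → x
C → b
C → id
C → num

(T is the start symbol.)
To find M[P, 'and'], we find productions for P where 'and' is in the predict set (PREDICT(N → α) = (FIRST(α) \ {ε}) ∪ (FOLLOW(N) if α ⇒* ε)).

Relevant sets:
  FIRST(C) = { 'b', 'id', 'num', 'x' }

P → C P': PREDICT = { 'b', 'id', 'num', 'x' }

M[P, 'and'] is empty (no production applies)

Answer: Empty (error entry)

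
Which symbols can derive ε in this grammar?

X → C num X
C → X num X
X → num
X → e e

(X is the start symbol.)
None

There are no ε-productions, so no non-terminal can derive ε.
No non-terminals are nullable.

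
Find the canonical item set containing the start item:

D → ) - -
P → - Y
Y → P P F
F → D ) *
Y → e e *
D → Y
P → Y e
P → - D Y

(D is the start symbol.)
First, augment the grammar with D' → D
I₀ = CLOSURE({ [D' → . D] }):
  [D' → . D] has the dot before D: add [D → . ) - -], [D → . Y]
  [D → . Y] has the dot before Y: add [Y → . P P F], [Y → . e e *]
  [Y → . P P F] has the dot before P: add [P → . - Y], [P → . Y e], [P → . - D Y]
No further items can be added.

I₀ = { [D → . ) - -], [D → . Y], [D' → . D], [P → . - D Y], [P → . - Y], [P → . Y e], [Y → . P P F], [Y → . e e *] }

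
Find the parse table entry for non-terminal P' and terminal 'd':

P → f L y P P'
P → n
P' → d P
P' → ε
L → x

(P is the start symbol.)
To find M[P', 'd'], we find productions for P' where 'd' is in the predict set (PREDICT(N → α) = (FIRST(α) \ {ε}) ∪ (FOLLOW(N) if α ⇒* ε)).

Relevant sets:
  FOLLOW(P') = { $, 'd' }

P' → d P: PREDICT = { 'd' }
  'd' is in predict set, so this production goes in M[P', 'd']
P' → ε: PREDICT = { $, 'd' }
  'd' is in predict set, so this production goes in M[P', 'd']

M[P', 'd'] = P' → d P, P' → ε  (a multiply-defined cell — the grammar is not LL(1))

Answer: P' → d P, P' → ε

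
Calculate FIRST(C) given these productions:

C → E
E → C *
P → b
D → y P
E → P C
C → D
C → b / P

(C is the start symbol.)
To compute FIRST(C), examine every production with C on the left-hand side, reading each right-hand side left to right until a non-nullable symbol is reached.

FIRST sets of the other non-terminals involved (by the same procedure, iterated to a fixed point):
  FIRST(E) = { 'b', 'y' }
  FIRST(D) = { 'y' }

From C → E:
  - E is a non-terminal: add FIRST(E) \ {ε} = { 'b', 'y' }
    E is not nullable, so stop
From C → D:
  - D is a non-terminal: add FIRST(D) \ {ε} = { 'y' }
    D is not nullable, so stop
From C → b / P:
  - b is a terminal: add 'b' and stop

Collecting: FIRST(C) = { 'b', 'y' }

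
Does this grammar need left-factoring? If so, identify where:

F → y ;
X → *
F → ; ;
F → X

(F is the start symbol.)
No, left-factoring is not needed

Left-factoring is needed when two productions for the same non-terminal
share a common prefix on the right-hand side.

Productions for F:
  F → y ;
  F → ; ;
  F → X

No common prefixes found.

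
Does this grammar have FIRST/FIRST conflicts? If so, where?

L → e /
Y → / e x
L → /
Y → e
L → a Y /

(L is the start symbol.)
No FIRST/FIRST conflicts.

A FIRST/FIRST conflict occurs when two productions N → α and N → β for the same non-terminal have FIRST(α) ∩ FIRST(β) ≠ ∅ (with ε ∈ FIRST of a nullable right-hand side, so two nullable alternatives also conflict).

Productions for L:
  L → e /: FIRST = { 'e' }
  L → /: FIRST = { '/' }
  L → a Y /: FIRST = { 'a' }
Productions for Y:
  Y → / e x: FIRST = { '/' }
  Y → e: FIRST = { 'e' }

All alternatives of each non-terminal have pairwise disjoint FIRST sets.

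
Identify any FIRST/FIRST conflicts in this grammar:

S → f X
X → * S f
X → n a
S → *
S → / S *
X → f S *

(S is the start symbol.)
A FIRST/FIRST conflict occurs when two productions N → α and N → β for the same non-terminal have FIRST(α) ∩ FIRST(β) ≠ ∅ (with ε ∈ FIRST of a nullable right-hand side, so two nullable alternatives also conflict).

Productions for S:
  S → f X: FIRST = { 'f' }
  S → *: FIRST = { '*' }
  S → / S *: FIRST = { '/' }
Productions for X:
  X → * S f: FIRST = { '*' }
  X → n a: FIRST = { 'n' }
  X → f S *: FIRST = { 'f' }

All alternatives of each non-terminal have pairwise disjoint FIRST sets.

Answer: No FIRST/FIRST conflicts.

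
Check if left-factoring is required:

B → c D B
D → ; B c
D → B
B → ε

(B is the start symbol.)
No, left-factoring is not needed

Left-factoring is needed when two productions for the same non-terminal
share a common prefix on the right-hand side.

Productions for B:
  B → c D B
  B → ε
Productions for D:
  D → ; B c
  D → B

No common prefixes found.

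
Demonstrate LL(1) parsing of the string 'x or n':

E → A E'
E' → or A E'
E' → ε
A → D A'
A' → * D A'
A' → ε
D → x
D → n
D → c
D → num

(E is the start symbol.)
Stack is shown with the top on the left.

Stack      Input     Action
---------------------------
E $        x or n $  output E → A E'
A E' $     x or n $  output A → D A'
D A' E' $  x or n $  output D → x
x A' E' $  x or n $  match 'x'
A' E' $    or n $    output A' → ε
E' $       or n $    output E' → or A E'
or A E' $  or n $    match 'or'
A E' $     n $       output A → D A'
D A' E' $  n $       output D → n
n A' E' $  n $       match 'n'
A' E' $    $         output A' → ε
E' $       $         output E' → ε
$          $         accept

The string is accepted.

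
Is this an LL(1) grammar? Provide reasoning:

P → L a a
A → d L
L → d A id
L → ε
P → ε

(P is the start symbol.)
Yes, the grammar is LL(1).

Relevant sets:
  FIRST(L) = { 'd', ε }
  FOLLOW(P) = { $ }
  FOLLOW(L) = { 'a', 'id' }

For P:
  PREDICT(P → L a a) = { 'a', 'd' }
  PREDICT(P → ε) = { $ }
For L:
  PREDICT(L → d A id) = { 'd' }
  PREDICT(L → ε) = { 'a', 'id' }
A has a single production, so nothing to check there.

All predict sets are disjoint. The grammar IS LL(1).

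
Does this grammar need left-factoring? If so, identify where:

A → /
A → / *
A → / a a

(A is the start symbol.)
Left-factoring is needed when two productions for the same non-terminal
share a common prefix on the right-hand side.

Productions for A:
  A → /
  A → / *
  A → / a a

Found common prefix '/' in productions for A

Answer: Yes, A has productions with common prefix '/'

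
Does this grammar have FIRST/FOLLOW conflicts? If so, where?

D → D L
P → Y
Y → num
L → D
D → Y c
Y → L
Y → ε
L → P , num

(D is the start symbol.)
Yes. Y → L with FOLLOW(Y) on { ',', 'c' }

A FIRST/FOLLOW conflict occurs when a non-terminal N has a nullable alternative N → β (β ⇒* ε) and another alternative N → α with FIRST(α) ∩ FOLLOW(N) ≠ ∅: on such a lookahead the parser cannot decide between expanding α and letting N vanish via β.

Nullable non-terminals: P, Y.
FIRST sets used below: FIRST(L) = { ',', 'c', 'num' }
P has a nullable alternative but only one production, so nothing to check.

Y: nullable alternative(s) Y → ε; FOLLOW(Y) = { ',', 'c' }
  Y → num: FIRST \ {ε} = { 'num' } — disjoint from FOLLOW(Y)
  Y → L: FIRST \ {ε} = { ',', 'c', 'num' } — overlaps FOLLOW(Y) on { ',', 'c' }: CONFLICT
  Y → ε: FIRST \ {ε} = { } — this is the only nullable alternative, skip

D, L have no nullable alternative, so no FIRST/FOLLOW check is needed there.

So the grammar has 1 FIRST/FOLLOW conflict (marked CONFLICT above).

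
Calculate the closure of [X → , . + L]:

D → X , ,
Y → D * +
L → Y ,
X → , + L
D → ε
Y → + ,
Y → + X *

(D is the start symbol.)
{ [X → , . + L] }

To compute CLOSURE, for each item [A → α.Bβ] where B is a non-terminal, add [B → .γ] for all productions B → γ; repeat for the newly added items until nothing changes.

Start with: [X → , . + L]
The dot precedes the terminal '+', so nothing is added.

CLOSURE = { [X → , . + L] }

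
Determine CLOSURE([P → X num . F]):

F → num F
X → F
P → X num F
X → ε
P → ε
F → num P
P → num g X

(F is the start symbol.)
To compute CLOSURE, for each item [A → α.Bβ] where B is a non-terminal, add [B → .γ] for all productions B → γ; repeat for the newly added items until nothing changes.

Start with: [P → X num . F]
  [P → X num . F] has the dot before F: add [F → . num F], [F → . num P]
No further items can be added.

CLOSURE = { [F → . num F], [F → . num P], [P → X num . F] }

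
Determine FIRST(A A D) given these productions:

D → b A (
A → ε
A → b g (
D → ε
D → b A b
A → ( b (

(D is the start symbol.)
FIRST sets of the non-terminals involved (from the grammar, by fixed-point iteration):
  FIRST(A) = { '(', 'b', ε }
  FIRST(D) = { 'b', ε }

To compute FIRST(A A D), process the symbols left to right:
Symbol A is a non-terminal. Add FIRST(A) \ {ε} = { '(', 'b' }
A is nullable (ε ∈ FIRST(A)), continue to the next symbol.
Symbol A is a non-terminal. Add FIRST(A) \ {ε} = { '(', 'b' }
A is nullable (ε ∈ FIRST(A)), continue to the next symbol.
Symbol D is a non-terminal. Add FIRST(D) \ {ε} = { 'b' }
D is nullable (ε ∈ FIRST(D)), continue to the next symbol.
All symbols are nullable, so ε is in the result.
FIRST(A A D) = { '(', 'b', ε }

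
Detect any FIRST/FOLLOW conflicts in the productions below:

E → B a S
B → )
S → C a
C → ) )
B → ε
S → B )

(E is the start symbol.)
A FIRST/FOLLOW conflict occurs when a non-terminal N has a nullable alternative N → β (β ⇒* ε) and another alternative N → α with FIRST(α) ∩ FOLLOW(N) ≠ ∅: on such a lookahead the parser cannot decide between expanding α and letting N vanish via β.

Nullable non-terminals: B.

B: nullable alternative(s) B → ε; FOLLOW(B) = { ')', 'a' }
  B → ): FIRST \ {ε} = { ')' } — overlaps FOLLOW(B) on { ')' }: CONFLICT
  B → ε: FIRST \ {ε} = { } — this is the only nullable alternative, skip

C, E, S have no nullable alternative, so no FIRST/FOLLOW check is needed there.

So the grammar has 1 FIRST/FOLLOW conflict (marked CONFLICT above).

Answer: Yes. B → ')' with FOLLOW(B) on { ')' }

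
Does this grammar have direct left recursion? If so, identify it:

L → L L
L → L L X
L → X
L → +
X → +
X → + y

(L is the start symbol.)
Direct left recursion occurs when N → N α for some non-terminal N (the right-hand side begins with the left-hand side itself).

L → L L: LEFT RECURSIVE (starts with L)
L → L L X: LEFT RECURSIVE (starts with L)
L → X: starts with X
L → +: starts with '+'
X → +: starts with '+'
X → + y: starts with '+'

The grammar has direct left recursion on: L.

Answer: Yes, L is left-recursive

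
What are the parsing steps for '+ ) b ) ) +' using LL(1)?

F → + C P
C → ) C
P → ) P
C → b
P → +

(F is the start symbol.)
LL(1) parsing maintains a stack (initially the start symbol over $) and the input. At each step: if the stack top is a terminal, match it against the current input token; if it is a non-terminal N, replace it with the RHS of M[N, lookahead] (the unique production whose predict set contains the lookahead).

Stack is shown with the top on the left.

Stack    Input          Action
------------------------------
F $      + ) b ) ) + $  output F → + C P
+ C P $  + ) b ) ) + $  match '+'
C P $    ) b ) ) + $    output C → ) C
) C P $  ) b ) ) + $    match ')'
C P $    b ) ) + $      output C → b
b P $    b ) ) + $      match 'b'
P $      ) ) + $        output P → ) P
) P $    ) ) + $        match ')'
P $      ) + $          output P → ) P
) P $    ) + $          match ')'
P $      + $            output P → +
+ $      + $            match '+'
$        $              accept

The string is accepted.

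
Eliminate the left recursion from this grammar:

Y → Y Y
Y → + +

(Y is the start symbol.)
Y → + + Y'
Y' → Y Y'
Y' → ε

Y is directly left-recursive. The standard transformation for
  A → A α₁ | ... | A α_m | β₁ | ... | β_n
is
  A  → β₁ A' | ... | β_n A'
  A' → α₁ A' | ... | α_m A' | ε

Y → + + becomes Y → + + Y'
Y → Y Y becomes Y' → Y Y'
Add Y' → ε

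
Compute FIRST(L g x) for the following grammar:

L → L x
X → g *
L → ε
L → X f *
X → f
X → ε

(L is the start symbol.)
FIRST sets of the non-terminals involved (from the grammar, by fixed-point iteration):
  FIRST(L) = { 'f', 'g', 'x', ε }

To compute FIRST(L g x), process the symbols left to right:
Symbol L is a non-terminal. Add FIRST(L) \ {ε} = { 'f', 'g', 'x' }
L is nullable (ε ∈ FIRST(L)), continue to the next symbol.
Symbol g is a terminal. Add 'g' and stop.
FIRST(L g x) = { 'f', 'g', 'x' }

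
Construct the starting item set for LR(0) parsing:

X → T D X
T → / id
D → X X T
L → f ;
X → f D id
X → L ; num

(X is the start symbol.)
First, augment the grammar with X' → X
I₀ = CLOSURE({ [X' → . X] }):
  [X' → . X] has the dot before X: add [X → . T D X], [X → . f D id], [X → . L ; num]
  [X → . T D X] has the dot before T: add [T → . / id]
  [X → . L ; num] has the dot before L: add [L → . f ;]
No further items can be added.

I₀ = { [L → . f ;], [T → . / id], [X → . L ; num], [X → . T D X], [X → . f D id], [X' → . X] }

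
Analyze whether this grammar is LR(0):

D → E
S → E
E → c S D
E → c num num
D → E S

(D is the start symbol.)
No. Shift-reduce conflict between [D → E .] and [E → . c S D]

Augment with D' → D and build the canonical LR(0) collection (I0 = CLOSURE({[D' → . D]}), then GOTO on every symbol after a dot until no new states appear). It has 10 states:
  I0: { [D → . E S], [D → . E], [D' → . D], [E → . c S D], [E → . c num num] }  — shift
  I1: { [D' → D .] }  — accept
  I2: { [D → E . S], [D → E .], [E → . c S D], [E → . c num num], [S → . E] }  — shift, reduce
  I3: { [E → . c S D], [E → . c num num], [E → c . S D], [E → c . num num], [S → . E] }  — shift
  I4: { [S → E .] }  — reduce
  I5: { [D → . E S], [D → . E], [E → . c S D], [E → . c num num], [E → c S . D] }  — shift
  I6: { [E → c num . num] }  — shift
  I7: { [E → c num num .] }  — reduce
  I8: { [E → c S D .] }  — reduce
  I9: { [D → E S .] }  — reduce

Conflict in state I2:
  Shift-reduce conflict between [D → E .] and [E → . c S D]
So the grammar is NOT LR(0).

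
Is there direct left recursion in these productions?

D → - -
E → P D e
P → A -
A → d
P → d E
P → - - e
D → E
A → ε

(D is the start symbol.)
No direct left recursion

D → - -: starts with '-'
E → P D e: starts with P
P → A -: starts with A
A → d: starts with d
P → d E: starts with d
P → - - e: starts with '-'
D → E: starts with E
A → ε: starts with ε

No direct left recursion found.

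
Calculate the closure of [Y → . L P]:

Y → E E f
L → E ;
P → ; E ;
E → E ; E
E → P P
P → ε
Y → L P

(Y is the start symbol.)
To compute CLOSURE, for each item [A → α.Bβ] where B is a non-terminal, add [B → .γ] for all productions B → γ; repeat for the newly added items until nothing changes.

Start with: [Y → . L P]
  [Y → . L P] has the dot before L: add [L → . E ;]
  [L → . E ;] has the dot before E: add [E → . E ; E], [E → . P P]
  [E → . P P] has the dot before P: add [P → . ; E ;], [P → .]
No further items can be added.

CLOSURE = { [E → . E ; E], [E → . P P], [L → . E ;], [P → . ; E ;], [P → .], [Y → . L P] }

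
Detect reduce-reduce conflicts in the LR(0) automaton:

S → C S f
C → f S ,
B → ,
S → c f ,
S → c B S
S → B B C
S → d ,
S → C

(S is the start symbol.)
No reduce-reduce conflicts

A reduce-reduce conflict occurs when an LR(0) state has two complete items [A → α .] and [B → β .] — both call for a reduction, and with no lookahead the parser cannot choose between them.

Augment with S' → S and build the canonical LR(0) collection (I0 = CLOSURE({[S' → . S]}), then GOTO on every symbol after a dot until no new states appear). It has 19 states:
  I0: { [B → . ,], [C → . f S ,], [S → . B B C], [S → . C S f], [S → . C], [S → . c B S], [S → . c f ,], [S → . d ,], [S' → . S] }  — shift
  I1: { [B → , .] }  — reduce
  I2: { [B → . ,], [S → B . B C] }  — shift
  I3: { [B → . ,], [C → . f S ,], [S → . B B C], [S → . C S f], [S → . C], [S → . c B S], [S → . c f ,], [S → . d ,], [S → C . S f], [S → C .] }  — shift, reduce
  I4: { [S' → S .] }  — accept
  I5: { [B → . ,], [S → c . B S], [S → c . f ,] }  — shift
  I6: { [S → d . ,] }  — shift
  I7: { [B → . ,], [C → . f S ,], [C → f . S ,], [S → . B B C], [S → . C S f], [S → . C], [S → . c B S], [S → . c f ,], [S → . d ,] }  — shift
  I8: { [C → f S . ,] }  — shift
  I9: { [C → f S , .] }  — reduce
  I10: { [S → d , .] }  — reduce
  I11: { [B → . ,], [C → . f S ,], [S → . B B C], [S → . C S f], [S → . C], [S → . c B S], [S → . c f ,], [S → . d ,], [S → c B . S] }  — shift
  I12: { [S → c f . ,] }  — shift
  I13: { [S → c f , .] }  — reduce
  I14: { [S → c B S .] }  — reduce
  I15: { [S → C S . f] }  — shift
  I16: { [S → C S f .] }  — reduce
  I17: { [C → . f S ,], [S → B B . C] }  — shift
  I18: { [S → B B C .] }  — reduce

No state contains more than one complete item.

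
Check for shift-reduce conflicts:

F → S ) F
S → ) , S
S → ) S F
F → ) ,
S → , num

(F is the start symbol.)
Augment with F' → F and build the canonical LR(0) collection (I0 = CLOSURE({[F' → . F]}), then GOTO on every symbol after a dot until no new states appear). It has 14 states:
  I0: { [F → . ) ,], [F → . S ) F], [F' → . F], [S → . ) , S], [S → . ) S F], [S → . , num] }  — shift
  I1: { [F → ) . ,], [S → ) . , S], [S → ) . S F], [S → . ) , S], [S → . ) S F], [S → . , num] }  — shift
  I2: { [S → , . num] }  — shift
  I3: { [F' → F .] }  — accept
  I4: { [F → S . ) F] }  — shift
  I5: { [F → . ) ,], [F → . S ) F], [F → S ) . F], [S → . ) , S], [S → . ) S F], [S → . , num] }  — shift
  I6: { [F → S ) F .] }  — reduce
  I7: { [S → , num .] }  — reduce
  I8: { [S → ) . , S], [S → ) . S F], [S → . ) , S], [S → . ) S F], [S → . , num] }  — shift
  I9: { [F → ) , .], [S → ) , . S], [S → , . num], [S → . ) , S], [S → . ) S F], [S → . , num] }  — shift, reduce
  I10: { [F → . ) ,], [F → . S ) F], [S → ) S . F], [S → . ) , S], [S → . ) S F], [S → . , num] }  — shift
  I11: { [S → ) S F .] }  — reduce
  I12: { [S → ) , S .] }  — reduce
  I13: { [S → ) , . S], [S → , . num], [S → . ) , S], [S → . ) S F], [S → . , num] }  — shift

I9 contains reduce item [F → ) , .] and shift items [S → . ) , S], [S → . ) S F], [S → . , num], [S → , . num] — shift-reduce conflict.

Answer: Yes — I9: [F → ) , .] vs [S → . ) , S]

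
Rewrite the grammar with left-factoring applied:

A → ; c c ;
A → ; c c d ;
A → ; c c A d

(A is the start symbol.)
Left-factoring transforms A → αβ₁ | αβ₂ into A → αA' and A' → β₁ | β₂
(α is the longest common prefix among the alternatives). Repeat until
no nonterminal has two alternatives with a common prefix.

Round 1: A has alternatives sharing prefix '; c c'. Introduce A': A → ; c c A'
  Add: A' → ;
  Add: A' → d ;
  Add: A' → A d

No remaining common prefixes — done.

Resulting grammar:
A → ; c c A'
A' → ;
A' → d ;
A' → A d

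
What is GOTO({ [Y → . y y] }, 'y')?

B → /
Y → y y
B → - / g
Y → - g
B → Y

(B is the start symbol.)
{ [Y → y . y] }

GOTO(I, 'y') = CLOSURE({ [A → αX.β] : [A → α.Xβ] ∈ I, X = 'y' })

Items with dot before 'y', with the dot advanced:
  [Y → . y y] → [Y → y . y]
Closure adds nothing (no advanced item has the dot before a non-terminal).

GOTO = { [Y → y . y] }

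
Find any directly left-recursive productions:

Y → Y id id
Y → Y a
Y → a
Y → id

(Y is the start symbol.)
Yes, Y is left-recursive

Y → Y id id: LEFT RECURSIVE (starts with Y)
Y → Y a: LEFT RECURSIVE (starts with Y)
Y → a: starts with a
Y → id: starts with id

The grammar has direct left recursion on: Y.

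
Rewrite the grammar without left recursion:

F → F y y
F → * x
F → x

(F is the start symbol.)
F → * x F'
F → x F'
F' → y y F'
F' → ε

F is directly left-recursive. The standard transformation for
  A → A α₁ | ... | A α_m | β₁ | ... | β_n
is
  A  → β₁ A' | ... | β_n A'
  A' → α₁ A' | ... | α_m A' | ε

F → * x becomes F → * x F'
F → x becomes F → x F'
F → F y y becomes F' → y y F'
Add F' → ε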